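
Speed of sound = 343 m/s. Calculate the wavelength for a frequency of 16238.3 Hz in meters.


Given values:
  c = 343 m/s, f = 16238.3 Hz
Formula: lambda = c / f
lambda = 343 / 16238.3
lambda = 0.0211

0.0211 m


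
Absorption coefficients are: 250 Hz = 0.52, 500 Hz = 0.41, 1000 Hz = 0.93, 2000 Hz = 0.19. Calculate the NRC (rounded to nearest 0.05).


Given values:
  a_250 = 0.52, a_500 = 0.41
  a_1000 = 0.93, a_2000 = 0.19
Formula: NRC = (a250 + a500 + a1000 + a2000) / 4
Sum = 0.52 + 0.41 + 0.93 + 0.19 = 2.05
NRC = 2.05 / 4 = 0.5125
Rounded to nearest 0.05: 0.5

0.5


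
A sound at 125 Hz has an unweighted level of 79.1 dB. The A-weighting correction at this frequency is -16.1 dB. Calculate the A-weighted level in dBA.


Given values:
  SPL = 79.1 dB
  A-weighting at 125 Hz = -16.1 dB
Formula: L_A = SPL + A_weight
L_A = 79.1 + (-16.1)
L_A = 63.0

63.0 dBA


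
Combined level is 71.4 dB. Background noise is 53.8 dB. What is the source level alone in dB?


Given values:
  L_total = 71.4 dB, L_bg = 53.8 dB
Formula: L_source = 10 * log10(10^(L_total/10) - 10^(L_bg/10))
Convert to linear:
  10^(71.4/10) = 13803842.646
  10^(53.8/10) = 239883.2919
Difference: 13803842.646 - 239883.2919 = 13563959.3541
L_source = 10 * log10(13563959.3541) = 71.32

71.32 dB


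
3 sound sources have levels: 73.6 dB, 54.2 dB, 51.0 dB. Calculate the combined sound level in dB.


Formula: L_total = 10 * log10( sum(10^(Li/10)) )
  Source 1: 10^(73.6/10) = 22908676.5277
  Source 2: 10^(54.2/10) = 263026.7992
  Source 3: 10^(51.0/10) = 125892.5412
Sum of linear values = 23297595.8681
L_total = 10 * log10(23297595.8681) = 73.67

73.67 dB


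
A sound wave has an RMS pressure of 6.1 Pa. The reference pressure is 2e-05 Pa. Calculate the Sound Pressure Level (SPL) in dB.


Given values:
  p = 6.1 Pa
  p_ref = 2e-05 Pa
Formula: SPL = 20 * log10(p / p_ref)
Compute ratio: p / p_ref = 6.1 / 2e-05 = 305000
Compute log10: log10(305000) = 5.4843
Multiply: SPL = 20 * 5.4843 = 109.69

109.69 dB


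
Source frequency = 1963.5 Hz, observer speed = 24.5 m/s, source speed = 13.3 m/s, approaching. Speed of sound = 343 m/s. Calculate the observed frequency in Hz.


Given values:
  f_s = 1963.5 Hz, v_o = 24.5 m/s, v_s = 13.3 m/s
  Direction: approaching
Formula: f_o = f_s * (c + v_o) / (c - v_s)
Numerator: c + v_o = 343 + 24.5 = 367.5
Denominator: c - v_s = 343 - 13.3 = 329.7
f_o = 1963.5 * 367.5 / 329.7 = 2188.61

2188.61 Hz


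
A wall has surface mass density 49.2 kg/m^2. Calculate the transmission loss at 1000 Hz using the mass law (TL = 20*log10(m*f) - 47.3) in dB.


Given values:
  m = 49.2 kg/m^2, f = 1000 Hz
Formula: TL = 20 * log10(m * f) - 47.3
Compute m * f = 49.2 * 1000 = 49200.0
Compute log10(49200.0) = 4.691965
Compute 20 * 4.691965 = 93.8393
TL = 93.8393 - 47.3 = 46.54

46.54 dB


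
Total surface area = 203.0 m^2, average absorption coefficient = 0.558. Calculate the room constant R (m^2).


Given values:
  S = 203.0 m^2, alpha = 0.558
Formula: R = S * alpha / (1 - alpha)
Numerator: 203.0 * 0.558 = 113.274
Denominator: 1 - 0.558 = 0.442
R = 113.274 / 0.442 = 256.28

256.28 m^2


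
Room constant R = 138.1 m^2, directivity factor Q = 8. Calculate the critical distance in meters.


Given values:
  R = 138.1 m^2, Q = 8
Formula: d_c = 0.141 * sqrt(Q * R)
Compute Q * R = 8 * 138.1 = 1104.8
Compute sqrt(1104.8) = 33.2385
d_c = 0.141 * 33.2385 = 4.687

4.687 m


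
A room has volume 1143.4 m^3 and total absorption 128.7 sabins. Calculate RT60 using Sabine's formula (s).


Given values:
  V = 1143.4 m^3
  A = 128.7 sabins
Formula: RT60 = 0.161 * V / A
Numerator: 0.161 * 1143.4 = 184.0874
RT60 = 184.0874 / 128.7 = 1.43

1.43 s


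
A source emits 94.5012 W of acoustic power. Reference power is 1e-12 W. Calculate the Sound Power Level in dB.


Given values:
  W = 94.5012 W
  W_ref = 1e-12 W
Formula: SWL = 10 * log10(W / W_ref)
Compute ratio: W / W_ref = 94501200000000
Compute log10: log10(94501200000000) = 13.975437
Multiply: SWL = 10 * 13.975437 = 139.75

139.75 dB


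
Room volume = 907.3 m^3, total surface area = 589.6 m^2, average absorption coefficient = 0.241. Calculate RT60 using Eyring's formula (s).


Given values:
  V = 907.3 m^3, S = 589.6 m^2, alpha = 0.241
Formula: RT60 = 0.161 * V / (-S * ln(1 - alpha))
Compute ln(1 - 0.241) = ln(0.759) = -0.275754
Denominator: -589.6 * -0.275754 = 162.5846
Numerator: 0.161 * 907.3 = 146.0753
RT60 = 146.0753 / 162.5846 = 0.898

0.898 s


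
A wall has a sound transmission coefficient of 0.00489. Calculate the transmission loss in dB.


Given values:
  tau = 0.00489
Formula: TL = 10 * log10(1 / tau)
Compute 1 / tau = 1 / 0.00489 = 204.499
Compute log10(204.499) = 2.310691
TL = 10 * 2.310691 = 23.11

23.11 dB


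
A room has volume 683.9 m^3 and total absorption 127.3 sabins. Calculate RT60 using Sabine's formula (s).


Given values:
  V = 683.9 m^3
  A = 127.3 sabins
Formula: RT60 = 0.161 * V / A
Numerator: 0.161 * 683.9 = 110.1079
RT60 = 110.1079 / 127.3 = 0.865

0.865 s


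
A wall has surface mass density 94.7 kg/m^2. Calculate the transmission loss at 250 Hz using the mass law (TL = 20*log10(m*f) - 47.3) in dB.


Given values:
  m = 94.7 kg/m^2, f = 250 Hz
Formula: TL = 20 * log10(m * f) - 47.3
Compute m * f = 94.7 * 250 = 23675.0
Compute log10(23675.0) = 4.37429
Compute 20 * 4.37429 = 87.4858
TL = 87.4858 - 47.3 = 40.19

40.19 dB


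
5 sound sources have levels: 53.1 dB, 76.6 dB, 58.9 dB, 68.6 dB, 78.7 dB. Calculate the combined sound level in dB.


Formula: L_total = 10 * log10( sum(10^(Li/10)) )
  Source 1: 10^(53.1/10) = 204173.7945
  Source 2: 10^(76.6/10) = 45708818.9615
  Source 3: 10^(58.9/10) = 776247.1166
  Source 4: 10^(68.6/10) = 7244359.6007
  Source 5: 10^(78.7/10) = 74131024.1301
Sum of linear values = 128064623.6034
L_total = 10 * log10(128064623.6034) = 81.07

81.07 dB


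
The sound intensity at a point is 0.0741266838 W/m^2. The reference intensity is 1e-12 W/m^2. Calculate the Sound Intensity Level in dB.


Given values:
  I = 0.0741266838 W/m^2
  I_ref = 1e-12 W/m^2
Formula: SIL = 10 * log10(I / I_ref)
Compute ratio: I / I_ref = 74126683800
Compute log10: log10(74126683800) = 10.869975
Multiply: SIL = 10 * 10.869975 = 108.7

108.7 dB


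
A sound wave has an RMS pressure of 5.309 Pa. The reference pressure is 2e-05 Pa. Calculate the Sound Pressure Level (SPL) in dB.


Given values:
  p = 5.309 Pa
  p_ref = 2e-05 Pa
Formula: SPL = 20 * log10(p / p_ref)
Compute ratio: p / p_ref = 5.309 / 2e-05 = 265450
Compute log10: log10(265450) = 5.423983
Multiply: SPL = 20 * 5.423983 = 108.48

108.48 dB


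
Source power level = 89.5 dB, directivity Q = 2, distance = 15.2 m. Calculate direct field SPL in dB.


Given values:
  Lw = 89.5 dB, Q = 2, r = 15.2 m
Formula: SPL = Lw + 10 * log10(Q / (4 * pi * r^2))
Compute 4 * pi * r^2 = 4 * pi * 15.2^2 = 2903.3343
Compute Q / denom = 2 / 2903.3343 = 0.00068886
Compute 10 * log10(0.00068886) = -31.6187
SPL = 89.5 + (-31.6187) = 57.88

57.88 dB


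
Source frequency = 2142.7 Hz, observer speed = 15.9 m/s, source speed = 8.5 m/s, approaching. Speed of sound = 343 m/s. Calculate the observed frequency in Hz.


Given values:
  f_s = 2142.7 Hz, v_o = 15.9 m/s, v_s = 8.5 m/s
  Direction: approaching
Formula: f_o = f_s * (c + v_o) / (c - v_s)
Numerator: c + v_o = 343 + 15.9 = 358.9
Denominator: c - v_s = 343 - 8.5 = 334.5
f_o = 2142.7 * 358.9 / 334.5 = 2299.0

2299.0 Hz


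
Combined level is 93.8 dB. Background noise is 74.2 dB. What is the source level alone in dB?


Given values:
  L_total = 93.8 dB, L_bg = 74.2 dB
Formula: L_source = 10 * log10(10^(L_total/10) - 10^(L_bg/10))
Convert to linear:
  10^(93.8/10) = 2398832919.0195
  10^(74.2/10) = 26302679.919
Difference: 2398832919.0195 - 26302679.919 = 2372530239.1005
L_source = 10 * log10(2372530239.1005) = 93.75

93.75 dB


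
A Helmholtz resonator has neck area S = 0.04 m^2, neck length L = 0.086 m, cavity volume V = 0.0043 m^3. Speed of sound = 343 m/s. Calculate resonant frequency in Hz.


Given values:
  S = 0.04 m^2, L = 0.086 m, V = 0.0043 m^3, c = 343 m/s
Formula: f = (c / (2*pi)) * sqrt(S / (V * L))
Compute V * L = 0.0043 * 0.086 = 0.0003698
Compute S / (V * L) = 0.04 / 0.0003698 = 108.1666
Compute sqrt(108.1666) = 10.400317
Compute c / (2*pi) = 343 / 6.283185 = 54.590148
f = 54.590148 * 10.400317 = 567.75

567.75 Hz


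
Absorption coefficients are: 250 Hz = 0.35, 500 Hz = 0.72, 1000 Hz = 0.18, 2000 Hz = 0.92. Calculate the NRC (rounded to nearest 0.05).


Given values:
  a_250 = 0.35, a_500 = 0.72
  a_1000 = 0.18, a_2000 = 0.92
Formula: NRC = (a250 + a500 + a1000 + a2000) / 4
Sum = 0.35 + 0.72 + 0.18 + 0.92 = 2.17
NRC = 2.17 / 4 = 0.5425
Rounded to nearest 0.05: 0.55

0.55


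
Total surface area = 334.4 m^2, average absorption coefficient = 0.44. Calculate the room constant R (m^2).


Given values:
  S = 334.4 m^2, alpha = 0.44
Formula: R = S * alpha / (1 - alpha)
Numerator: 334.4 * 0.44 = 147.136
Denominator: 1 - 0.44 = 0.56
R = 147.136 / 0.56 = 262.74

262.74 m^2


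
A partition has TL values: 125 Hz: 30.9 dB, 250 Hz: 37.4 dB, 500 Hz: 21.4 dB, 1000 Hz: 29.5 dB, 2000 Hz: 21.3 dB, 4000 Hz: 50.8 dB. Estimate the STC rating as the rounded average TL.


Given TL values at each frequency:
  125 Hz: 30.9 dB
  250 Hz: 37.4 dB
  500 Hz: 21.4 dB
  1000 Hz: 29.5 dB
  2000 Hz: 21.3 dB
  4000 Hz: 50.8 dB
Formula: STC ~ round(average of TL values)
Sum = 30.9 + 37.4 + 21.4 + 29.5 + 21.3 + 50.8 = 191.3
Average = 191.3 / 6 = 31.88
Rounded: 32

32


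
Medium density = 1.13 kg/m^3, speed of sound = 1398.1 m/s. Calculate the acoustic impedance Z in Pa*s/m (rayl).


Given values:
  rho = 1.13 kg/m^3
  c = 1398.1 m/s
Formula: Z = rho * c
Z = 1.13 * 1398.1
Z = 1579.85

1579.85 rayl


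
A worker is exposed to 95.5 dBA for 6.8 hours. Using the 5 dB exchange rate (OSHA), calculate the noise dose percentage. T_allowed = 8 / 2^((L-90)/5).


Given values:
  L = 95.5 dBA, T = 6.8 hours
Formula: T_allowed = 8 / 2^((L - 90) / 5)
Compute exponent: (95.5 - 90) / 5 = 1.1
Compute 2^(1.1) = 2.143547
T_allowed = 8 / 2.143547 = 3.732132 hours
Dose = (T / T_allowed) * 100
Dose = (6.8 / 3.732132) * 100 = 182.2

182.2 %


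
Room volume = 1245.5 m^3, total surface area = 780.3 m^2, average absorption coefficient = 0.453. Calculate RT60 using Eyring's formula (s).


Given values:
  V = 1245.5 m^3, S = 780.3 m^2, alpha = 0.453
Formula: RT60 = 0.161 * V / (-S * ln(1 - alpha))
Compute ln(1 - 0.453) = ln(0.547) = -0.603306
Denominator: -780.3 * -0.603306 = 470.7597
Numerator: 0.161 * 1245.5 = 200.5255
RT60 = 200.5255 / 470.7597 = 0.426

0.426 s


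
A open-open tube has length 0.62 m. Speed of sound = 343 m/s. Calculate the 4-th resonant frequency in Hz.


Given values:
  Tube type: open-open, L = 0.62 m, c = 343 m/s, n = 4
Formula: f_n = n * c / (2 * L)
Compute 2 * L = 2 * 0.62 = 1.24
f = 4 * 343 / 1.24
f = 1106.45

1106.45 Hz


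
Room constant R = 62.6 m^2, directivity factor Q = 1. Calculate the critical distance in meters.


Given values:
  R = 62.6 m^2, Q = 1
Formula: d_c = 0.141 * sqrt(Q * R)
Compute Q * R = 1 * 62.6 = 62.6
Compute sqrt(62.6) = 7.912
d_c = 0.141 * 7.912 = 1.116

1.116 m


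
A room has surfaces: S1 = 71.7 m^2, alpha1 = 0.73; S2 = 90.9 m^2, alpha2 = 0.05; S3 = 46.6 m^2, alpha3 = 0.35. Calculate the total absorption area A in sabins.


Given surfaces:
  Surface 1: 71.7 * 0.73 = 52.341
  Surface 2: 90.9 * 0.05 = 4.545
  Surface 3: 46.6 * 0.35 = 16.31
Formula: A = sum(Si * alpha_i)
A = 52.341 + 4.545 + 16.31
A = 73.2

73.2 sabins


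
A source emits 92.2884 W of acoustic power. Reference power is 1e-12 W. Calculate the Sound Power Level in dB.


Given values:
  W = 92.2884 W
  W_ref = 1e-12 W
Formula: SWL = 10 * log10(W / W_ref)
Compute ratio: W / W_ref = 92288400000000
Compute log10: log10(92288400000000) = 13.965147
Multiply: SWL = 10 * 13.965147 = 139.65

139.65 dB


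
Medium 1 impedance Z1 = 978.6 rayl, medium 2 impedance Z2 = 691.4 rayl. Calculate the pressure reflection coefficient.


Given values:
  Z1 = 978.6 rayl, Z2 = 691.4 rayl
Formula: R = (Z2 - Z1) / (Z2 + Z1)
Numerator: Z2 - Z1 = 691.4 - 978.6 = -287.2
Denominator: Z2 + Z1 = 691.4 + 978.6 = 1670.0
R = -287.2 / 1670.0 = -0.172

-0.172


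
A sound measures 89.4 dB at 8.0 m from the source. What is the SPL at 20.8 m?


Given values:
  SPL1 = 89.4 dB, r1 = 8.0 m, r2 = 20.8 m
Formula: SPL2 = SPL1 - 20 * log10(r2 / r1)
Compute ratio: r2 / r1 = 20.8 / 8.0 = 2.6
Compute log10: log10(2.6) = 0.414973
Compute drop: 20 * 0.414973 = 8.2995
SPL2 = 89.4 - 8.2995 = 81.1

81.1 dB


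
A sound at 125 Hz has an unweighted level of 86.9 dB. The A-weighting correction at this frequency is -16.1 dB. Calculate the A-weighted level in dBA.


Given values:
  SPL = 86.9 dB
  A-weighting at 125 Hz = -16.1 dB
Formula: L_A = SPL + A_weight
L_A = 86.9 + (-16.1)
L_A = 70.8

70.8 dBA


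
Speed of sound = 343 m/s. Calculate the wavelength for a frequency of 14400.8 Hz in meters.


Given values:
  c = 343 m/s, f = 14400.8 Hz
Formula: lambda = c / f
lambda = 343 / 14400.8
lambda = 0.0238

0.0238 m


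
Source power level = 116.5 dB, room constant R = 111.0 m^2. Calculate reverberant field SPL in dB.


Given values:
  Lw = 116.5 dB, R = 111.0 m^2
Formula: SPL = Lw + 10 * log10(4 / R)
Compute 4 / R = 4 / 111.0 = 0.036036
Compute 10 * log10(0.036036) = -14.4326
SPL = 116.5 + (-14.4326) = 102.07

102.07 dB


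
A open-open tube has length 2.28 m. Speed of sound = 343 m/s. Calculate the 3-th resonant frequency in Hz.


Given values:
  Tube type: open-open, L = 2.28 m, c = 343 m/s, n = 3
Formula: f_n = n * c / (2 * L)
Compute 2 * L = 2 * 2.28 = 4.56
f = 3 * 343 / 4.56
f = 225.66

225.66 Hz


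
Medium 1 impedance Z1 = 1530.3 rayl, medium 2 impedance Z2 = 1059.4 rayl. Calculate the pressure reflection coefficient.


Given values:
  Z1 = 1530.3 rayl, Z2 = 1059.4 rayl
Formula: R = (Z2 - Z1) / (Z2 + Z1)
Numerator: Z2 - Z1 = 1059.4 - 1530.3 = -470.9
Denominator: Z2 + Z1 = 1059.4 + 1530.3 = 2589.7
R = -470.9 / 2589.7 = -0.1818

-0.1818


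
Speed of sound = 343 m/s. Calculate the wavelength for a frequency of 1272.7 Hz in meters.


Given values:
  c = 343 m/s, f = 1272.7 Hz
Formula: lambda = c / f
lambda = 343 / 1272.7
lambda = 0.2695

0.2695 m


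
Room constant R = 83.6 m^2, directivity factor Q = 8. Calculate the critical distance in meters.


Given values:
  R = 83.6 m^2, Q = 8
Formula: d_c = 0.141 * sqrt(Q * R)
Compute Q * R = 8 * 83.6 = 668.8
Compute sqrt(668.8) = 25.8612
d_c = 0.141 * 25.8612 = 3.646

3.646 m


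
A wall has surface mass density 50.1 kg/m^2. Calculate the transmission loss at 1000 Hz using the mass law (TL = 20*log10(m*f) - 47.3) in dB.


Given values:
  m = 50.1 kg/m^2, f = 1000 Hz
Formula: TL = 20 * log10(m * f) - 47.3
Compute m * f = 50.1 * 1000 = 50100.0
Compute log10(50100.0) = 4.699838
Compute 20 * 4.699838 = 93.9968
TL = 93.9968 - 47.3 = 46.7

46.7 dB


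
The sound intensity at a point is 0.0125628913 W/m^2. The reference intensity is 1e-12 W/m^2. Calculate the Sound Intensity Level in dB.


Given values:
  I = 0.0125628913 W/m^2
  I_ref = 1e-12 W/m^2
Formula: SIL = 10 * log10(I / I_ref)
Compute ratio: I / I_ref = 12562891300
Compute log10: log10(12562891300) = 10.09909
Multiply: SIL = 10 * 10.09909 = 100.99

100.99 dB


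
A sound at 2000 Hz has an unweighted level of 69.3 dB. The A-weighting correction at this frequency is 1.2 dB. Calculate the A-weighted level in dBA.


Given values:
  SPL = 69.3 dB
  A-weighting at 2000 Hz = 1.2 dB
Formula: L_A = SPL + A_weight
L_A = 69.3 + (1.2)
L_A = 70.5

70.5 dBA


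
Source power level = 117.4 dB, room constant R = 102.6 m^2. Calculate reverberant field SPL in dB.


Given values:
  Lw = 117.4 dB, R = 102.6 m^2
Formula: SPL = Lw + 10 * log10(4 / R)
Compute 4 / R = 4 / 102.6 = 0.038986
Compute 10 * log10(0.038986) = -14.0909
SPL = 117.4 + (-14.0909) = 103.31

103.31 dB


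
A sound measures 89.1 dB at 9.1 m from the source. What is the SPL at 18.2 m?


Given values:
  SPL1 = 89.1 dB, r1 = 9.1 m, r2 = 18.2 m
Formula: SPL2 = SPL1 - 20 * log10(r2 / r1)
Compute ratio: r2 / r1 = 18.2 / 9.1 = 2.0
Compute log10: log10(2.0) = 0.30103
Compute drop: 20 * 0.30103 = 6.0206
SPL2 = 89.1 - 6.0206 = 83.08

83.08 dB


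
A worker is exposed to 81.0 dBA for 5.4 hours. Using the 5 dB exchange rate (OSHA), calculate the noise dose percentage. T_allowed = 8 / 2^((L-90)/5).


Given values:
  L = 81.0 dBA, T = 5.4 hours
Formula: T_allowed = 8 / 2^((L - 90) / 5)
Compute exponent: (81.0 - 90) / 5 = -1.8
Compute 2^(-1.8) = 0.287175
T_allowed = 8 / 0.287175 = 27.857578 hours
Dose = (T / T_allowed) * 100
Dose = (5.4 / 27.857578) * 100 = 19.38

19.38 %


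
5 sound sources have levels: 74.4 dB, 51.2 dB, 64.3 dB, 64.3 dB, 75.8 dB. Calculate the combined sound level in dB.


Formula: L_total = 10 * log10( sum(10^(Li/10)) )
  Source 1: 10^(74.4/10) = 27542287.0334
  Source 2: 10^(51.2/10) = 131825.6739
  Source 3: 10^(64.3/10) = 2691534.8039
  Source 4: 10^(64.3/10) = 2691534.8039
  Source 5: 10^(75.8/10) = 38018939.6321
Sum of linear values = 71076121.9472
L_total = 10 * log10(71076121.9472) = 78.52

78.52 dB


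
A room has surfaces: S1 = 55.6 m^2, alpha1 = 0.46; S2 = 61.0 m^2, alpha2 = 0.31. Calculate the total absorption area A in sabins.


Given surfaces:
  Surface 1: 55.6 * 0.46 = 25.576
  Surface 2: 61.0 * 0.31 = 18.91
Formula: A = sum(Si * alpha_i)
A = 25.576 + 18.91
A = 44.49

44.49 sabins


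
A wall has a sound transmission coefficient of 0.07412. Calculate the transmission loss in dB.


Given values:
  tau = 0.07412
Formula: TL = 10 * log10(1 / tau)
Compute 1 / tau = 1 / 0.07412 = 13.4916
Compute log10(13.4916) = 1.130063
TL = 10 * 1.130063 = 11.3

11.3 dB


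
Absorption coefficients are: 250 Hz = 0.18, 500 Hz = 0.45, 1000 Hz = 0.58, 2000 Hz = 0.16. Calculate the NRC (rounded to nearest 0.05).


Given values:
  a_250 = 0.18, a_500 = 0.45
  a_1000 = 0.58, a_2000 = 0.16
Formula: NRC = (a250 + a500 + a1000 + a2000) / 4
Sum = 0.18 + 0.45 + 0.58 + 0.16 = 1.37
NRC = 1.37 / 4 = 0.3425
Rounded to nearest 0.05: 0.35

0.35


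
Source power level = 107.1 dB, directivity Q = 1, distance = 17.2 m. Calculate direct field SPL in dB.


Given values:
  Lw = 107.1 dB, Q = 1, r = 17.2 m
Formula: SPL = Lw + 10 * log10(Q / (4 * pi * r^2))
Compute 4 * pi * r^2 = 4 * pi * 17.2^2 = 3717.6351
Compute Q / denom = 1 / 3717.6351 = 0.00026899
Compute 10 * log10(0.00026899) = -35.7026
SPL = 107.1 + (-35.7026) = 71.4

71.4 dB


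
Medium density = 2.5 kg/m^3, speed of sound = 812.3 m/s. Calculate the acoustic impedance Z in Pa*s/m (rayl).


Given values:
  rho = 2.5 kg/m^3
  c = 812.3 m/s
Formula: Z = rho * c
Z = 2.5 * 812.3
Z = 2030.75

2030.75 rayl


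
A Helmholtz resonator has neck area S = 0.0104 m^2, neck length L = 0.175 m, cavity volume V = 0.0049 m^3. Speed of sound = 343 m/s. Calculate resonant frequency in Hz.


Given values:
  S = 0.0104 m^2, L = 0.175 m, V = 0.0049 m^3, c = 343 m/s
Formula: f = (c / (2*pi)) * sqrt(S / (V * L))
Compute V * L = 0.0049 * 0.175 = 0.0008575
Compute S / (V * L) = 0.0104 / 0.0008575 = 12.1283
Compute sqrt(12.1283) = 3.482571
Compute c / (2*pi) = 343 / 6.283185 = 54.590148
f = 54.590148 * 3.482571 = 190.11

190.11 Hz


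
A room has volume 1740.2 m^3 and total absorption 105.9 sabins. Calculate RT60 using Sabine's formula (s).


Given values:
  V = 1740.2 m^3
  A = 105.9 sabins
Formula: RT60 = 0.161 * V / A
Numerator: 0.161 * 1740.2 = 280.1722
RT60 = 280.1722 / 105.9 = 2.646

2.646 s


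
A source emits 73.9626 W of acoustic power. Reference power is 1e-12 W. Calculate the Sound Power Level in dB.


Given values:
  W = 73.9626 W
  W_ref = 1e-12 W
Formula: SWL = 10 * log10(W / W_ref)
Compute ratio: W / W_ref = 73962600000000
Compute log10: log10(73962600000000) = 13.869012
Multiply: SWL = 10 * 13.869012 = 138.69

138.69 dB


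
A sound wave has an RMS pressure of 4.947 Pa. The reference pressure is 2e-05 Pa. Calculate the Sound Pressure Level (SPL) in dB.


Given values:
  p = 4.947 Pa
  p_ref = 2e-05 Pa
Formula: SPL = 20 * log10(p / p_ref)
Compute ratio: p / p_ref = 4.947 / 2e-05 = 247350
Compute log10: log10(247350) = 5.393312
Multiply: SPL = 20 * 5.393312 = 107.87

107.87 dB


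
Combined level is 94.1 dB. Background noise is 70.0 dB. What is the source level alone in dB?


Given values:
  L_total = 94.1 dB, L_bg = 70.0 dB
Formula: L_source = 10 * log10(10^(L_total/10) - 10^(L_bg/10))
Convert to linear:
  10^(94.1/10) = 2570395782.7689
  10^(70.0/10) = 10000000.0
Difference: 2570395782.7689 - 10000000.0 = 2560395782.7689
L_source = 10 * log10(2560395782.7689) = 94.08

94.08 dB


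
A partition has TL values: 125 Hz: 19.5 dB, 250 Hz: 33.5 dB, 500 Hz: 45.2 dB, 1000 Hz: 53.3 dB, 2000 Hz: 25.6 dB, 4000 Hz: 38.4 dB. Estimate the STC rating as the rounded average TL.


Given TL values at each frequency:
  125 Hz: 19.5 dB
  250 Hz: 33.5 dB
  500 Hz: 45.2 dB
  1000 Hz: 53.3 dB
  2000 Hz: 25.6 dB
  4000 Hz: 38.4 dB
Formula: STC ~ round(average of TL values)
Sum = 19.5 + 33.5 + 45.2 + 53.3 + 25.6 + 38.4 = 215.5
Average = 215.5 / 6 = 35.92
Rounded: 36

36


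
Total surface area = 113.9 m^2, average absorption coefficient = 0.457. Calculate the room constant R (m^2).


Given values:
  S = 113.9 m^2, alpha = 0.457
Formula: R = S * alpha / (1 - alpha)
Numerator: 113.9 * 0.457 = 52.0523
Denominator: 1 - 0.457 = 0.543
R = 52.0523 / 0.543 = 95.86

95.86 m^2


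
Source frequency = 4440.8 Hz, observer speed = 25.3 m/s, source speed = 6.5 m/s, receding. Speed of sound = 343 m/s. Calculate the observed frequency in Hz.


Given values:
  f_s = 4440.8 Hz, v_o = 25.3 m/s, v_s = 6.5 m/s
  Direction: receding
Formula: f_o = f_s * (c - v_o) / (c + v_s)
Numerator: c - v_o = 343 - 25.3 = 317.7
Denominator: c + v_s = 343 + 6.5 = 349.5
f_o = 4440.8 * 317.7 / 349.5 = 4036.74

4036.74 Hz


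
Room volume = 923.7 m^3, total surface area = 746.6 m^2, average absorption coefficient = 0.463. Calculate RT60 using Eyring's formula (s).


Given values:
  V = 923.7 m^3, S = 746.6 m^2, alpha = 0.463
Formula: RT60 = 0.161 * V / (-S * ln(1 - alpha))
Compute ln(1 - 0.463) = ln(0.537) = -0.621757
Denominator: -746.6 * -0.621757 = 464.2038
Numerator: 0.161 * 923.7 = 148.7157
RT60 = 148.7157 / 464.2038 = 0.32

0.32 s


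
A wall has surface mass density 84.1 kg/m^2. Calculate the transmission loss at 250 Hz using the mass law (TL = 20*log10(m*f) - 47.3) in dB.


Given values:
  m = 84.1 kg/m^2, f = 250 Hz
Formula: TL = 20 * log10(m * f) - 47.3
Compute m * f = 84.1 * 250 = 21025.0
Compute log10(21025.0) = 4.322736
Compute 20 * 4.322736 = 86.4547
TL = 86.4547 - 47.3 = 39.15

39.15 dB


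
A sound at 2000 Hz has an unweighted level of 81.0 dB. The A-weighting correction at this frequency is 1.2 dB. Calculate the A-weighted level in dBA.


Given values:
  SPL = 81.0 dB
  A-weighting at 2000 Hz = 1.2 dB
Formula: L_A = SPL + A_weight
L_A = 81.0 + (1.2)
L_A = 82.2

82.2 dBA


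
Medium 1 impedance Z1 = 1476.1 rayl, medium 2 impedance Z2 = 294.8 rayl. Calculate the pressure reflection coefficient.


Given values:
  Z1 = 1476.1 rayl, Z2 = 294.8 rayl
Formula: R = (Z2 - Z1) / (Z2 + Z1)
Numerator: Z2 - Z1 = 294.8 - 1476.1 = -1181.3
Denominator: Z2 + Z1 = 294.8 + 1476.1 = 1770.9
R = -1181.3 / 1770.9 = -0.6671

-0.6671


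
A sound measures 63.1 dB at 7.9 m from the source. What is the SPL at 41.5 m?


Given values:
  SPL1 = 63.1 dB, r1 = 7.9 m, r2 = 41.5 m
Formula: SPL2 = SPL1 - 20 * log10(r2 / r1)
Compute ratio: r2 / r1 = 41.5 / 7.9 = 5.2532
Compute log10: log10(5.2532) = 0.720424
Compute drop: 20 * 0.720424 = 14.4085
SPL2 = 63.1 - 14.4085 = 48.69

48.69 dB


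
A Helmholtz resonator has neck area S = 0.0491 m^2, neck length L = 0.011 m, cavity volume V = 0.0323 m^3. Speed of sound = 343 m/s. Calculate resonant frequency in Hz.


Given values:
  S = 0.0491 m^2, L = 0.011 m, V = 0.0323 m^3, c = 343 m/s
Formula: f = (c / (2*pi)) * sqrt(S / (V * L))
Compute V * L = 0.0323 * 0.011 = 0.0003553
Compute S / (V * L) = 0.0491 / 0.0003553 = 138.1931
Compute sqrt(138.1931) = 11.755556
Compute c / (2*pi) = 343 / 6.283185 = 54.590148
f = 54.590148 * 11.755556 = 641.74

641.74 Hz


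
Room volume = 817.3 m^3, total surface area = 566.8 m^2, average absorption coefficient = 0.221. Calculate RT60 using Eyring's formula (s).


Given values:
  V = 817.3 m^3, S = 566.8 m^2, alpha = 0.221
Formula: RT60 = 0.161 * V / (-S * ln(1 - alpha))
Compute ln(1 - 0.221) = ln(0.779) = -0.249744
Denominator: -566.8 * -0.249744 = 141.5549
Numerator: 0.161 * 817.3 = 131.5853
RT60 = 131.5853 / 141.5549 = 0.93

0.93 s


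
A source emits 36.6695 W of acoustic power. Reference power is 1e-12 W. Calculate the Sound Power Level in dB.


Given values:
  W = 36.6695 W
  W_ref = 1e-12 W
Formula: SWL = 10 * log10(W / W_ref)
Compute ratio: W / W_ref = 36669500000000
Compute log10: log10(36669500000000) = 13.564305
Multiply: SWL = 10 * 13.564305 = 135.64

135.64 dB


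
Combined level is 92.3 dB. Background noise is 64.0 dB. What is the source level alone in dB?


Given values:
  L_total = 92.3 dB, L_bg = 64.0 dB
Formula: L_source = 10 * log10(10^(L_total/10) - 10^(L_bg/10))
Convert to linear:
  10^(92.3/10) = 1698243652.4617
  10^(64.0/10) = 2511886.4315
Difference: 1698243652.4617 - 2511886.4315 = 1695731766.0302
L_source = 10 * log10(1695731766.0302) = 92.29

92.29 dB


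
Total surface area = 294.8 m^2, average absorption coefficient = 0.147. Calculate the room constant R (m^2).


Given values:
  S = 294.8 m^2, alpha = 0.147
Formula: R = S * alpha / (1 - alpha)
Numerator: 294.8 * 0.147 = 43.3356
Denominator: 1 - 0.147 = 0.853
R = 43.3356 / 0.853 = 50.8

50.8 m^2


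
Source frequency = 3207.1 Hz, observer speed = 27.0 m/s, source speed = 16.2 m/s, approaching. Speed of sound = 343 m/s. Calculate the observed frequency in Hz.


Given values:
  f_s = 3207.1 Hz, v_o = 27.0 m/s, v_s = 16.2 m/s
  Direction: approaching
Formula: f_o = f_s * (c + v_o) / (c - v_s)
Numerator: c + v_o = 343 + 27.0 = 370.0
Denominator: c - v_s = 343 - 16.2 = 326.8
f_o = 3207.1 * 370.0 / 326.8 = 3631.05

3631.05 Hz


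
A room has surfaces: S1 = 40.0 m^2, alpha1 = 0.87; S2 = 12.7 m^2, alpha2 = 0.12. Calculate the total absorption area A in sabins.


Given surfaces:
  Surface 1: 40.0 * 0.87 = 34.8
  Surface 2: 12.7 * 0.12 = 1.524
Formula: A = sum(Si * alpha_i)
A = 34.8 + 1.524
A = 36.32

36.32 sabins


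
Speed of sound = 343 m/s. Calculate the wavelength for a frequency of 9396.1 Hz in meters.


Given values:
  c = 343 m/s, f = 9396.1 Hz
Formula: lambda = c / f
lambda = 343 / 9396.1
lambda = 0.0365

0.0365 m


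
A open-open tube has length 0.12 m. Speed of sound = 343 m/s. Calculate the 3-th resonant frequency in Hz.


Given values:
  Tube type: open-open, L = 0.12 m, c = 343 m/s, n = 3
Formula: f_n = n * c / (2 * L)
Compute 2 * L = 2 * 0.12 = 0.24
f = 3 * 343 / 0.24
f = 4287.5

4287.5 Hz


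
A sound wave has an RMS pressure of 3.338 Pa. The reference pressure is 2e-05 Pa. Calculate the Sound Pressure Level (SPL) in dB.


Given values:
  p = 3.338 Pa
  p_ref = 2e-05 Pa
Formula: SPL = 20 * log10(p / p_ref)
Compute ratio: p / p_ref = 3.338 / 2e-05 = 166900
Compute log10: log10(166900) = 5.222456
Multiply: SPL = 20 * 5.222456 = 104.45

104.45 dB


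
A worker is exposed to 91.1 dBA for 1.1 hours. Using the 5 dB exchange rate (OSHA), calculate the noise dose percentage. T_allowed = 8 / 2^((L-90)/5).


Given values:
  L = 91.1 dBA, T = 1.1 hours
Formula: T_allowed = 8 / 2^((L - 90) / 5)
Compute exponent: (91.1 - 90) / 5 = 0.22
Compute 2^(0.22) = 1.164734
T_allowed = 8 / 1.164734 = 6.868521 hours
Dose = (T / T_allowed) * 100
Dose = (1.1 / 6.868521) * 100 = 16.02

16.02 %


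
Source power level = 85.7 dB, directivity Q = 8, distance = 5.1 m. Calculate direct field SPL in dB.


Given values:
  Lw = 85.7 dB, Q = 8, r = 5.1 m
Formula: SPL = Lw + 10 * log10(Q / (4 * pi * r^2))
Compute 4 * pi * r^2 = 4 * pi * 5.1^2 = 326.8513
Compute Q / denom = 8 / 326.8513 = 0.02447596
Compute 10 * log10(0.02447596) = -16.1126
SPL = 85.7 + (-16.1126) = 69.59

69.59 dB


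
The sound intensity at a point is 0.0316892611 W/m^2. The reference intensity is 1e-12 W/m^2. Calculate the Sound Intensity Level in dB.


Given values:
  I = 0.0316892611 W/m^2
  I_ref = 1e-12 W/m^2
Formula: SIL = 10 * log10(I / I_ref)
Compute ratio: I / I_ref = 31689261100
Compute log10: log10(31689261100) = 10.500912
Multiply: SIL = 10 * 10.500912 = 105.01

105.01 dB


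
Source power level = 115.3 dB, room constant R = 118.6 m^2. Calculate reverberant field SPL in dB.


Given values:
  Lw = 115.3 dB, R = 118.6 m^2
Formula: SPL = Lw + 10 * log10(4 / R)
Compute 4 / R = 4 / 118.6 = 0.033727
Compute 10 * log10(0.033727) = -14.7202
SPL = 115.3 + (-14.7202) = 100.58

100.58 dB


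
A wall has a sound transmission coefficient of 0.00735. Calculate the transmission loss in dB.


Given values:
  tau = 0.00735
Formula: TL = 10 * log10(1 / tau)
Compute 1 / tau = 1 / 0.00735 = 136.0544
Compute log10(136.0544) = 2.133713
TL = 10 * 2.133713 = 21.34

21.34 dB


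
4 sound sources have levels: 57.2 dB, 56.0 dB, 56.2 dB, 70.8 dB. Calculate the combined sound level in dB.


Formula: L_total = 10 * log10( sum(10^(Li/10)) )
  Source 1: 10^(57.2/10) = 524807.4602
  Source 2: 10^(56.0/10) = 398107.1706
  Source 3: 10^(56.2/10) = 416869.3835
  Source 4: 10^(70.8/10) = 12022644.3462
Sum of linear values = 13362428.3605
L_total = 10 * log10(13362428.3605) = 71.26

71.26 dB


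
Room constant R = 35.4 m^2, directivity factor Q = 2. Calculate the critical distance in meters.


Given values:
  R = 35.4 m^2, Q = 2
Formula: d_c = 0.141 * sqrt(Q * R)
Compute Q * R = 2 * 35.4 = 70.8
Compute sqrt(70.8) = 8.4143
d_c = 0.141 * 8.4143 = 1.186

1.186 m


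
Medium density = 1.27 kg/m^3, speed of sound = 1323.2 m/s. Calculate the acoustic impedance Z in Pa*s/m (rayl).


Given values:
  rho = 1.27 kg/m^3
  c = 1323.2 m/s
Formula: Z = rho * c
Z = 1.27 * 1323.2
Z = 1680.46

1680.46 rayl


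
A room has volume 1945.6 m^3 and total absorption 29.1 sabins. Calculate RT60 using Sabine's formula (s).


Given values:
  V = 1945.6 m^3
  A = 29.1 sabins
Formula: RT60 = 0.161 * V / A
Numerator: 0.161 * 1945.6 = 313.2416
RT60 = 313.2416 / 29.1 = 10.764

10.764 s


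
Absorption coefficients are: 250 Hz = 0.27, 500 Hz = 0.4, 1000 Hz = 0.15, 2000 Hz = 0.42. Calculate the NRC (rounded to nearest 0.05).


Given values:
  a_250 = 0.27, a_500 = 0.4
  a_1000 = 0.15, a_2000 = 0.42
Formula: NRC = (a250 + a500 + a1000 + a2000) / 4
Sum = 0.27 + 0.4 + 0.15 + 0.42 = 1.24
NRC = 1.24 / 4 = 0.31
Rounded to nearest 0.05: 0.3

0.3


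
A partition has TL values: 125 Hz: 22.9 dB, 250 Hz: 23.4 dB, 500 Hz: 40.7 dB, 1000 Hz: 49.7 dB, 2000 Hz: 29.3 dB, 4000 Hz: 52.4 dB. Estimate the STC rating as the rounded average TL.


Given TL values at each frequency:
  125 Hz: 22.9 dB
  250 Hz: 23.4 dB
  500 Hz: 40.7 dB
  1000 Hz: 49.7 dB
  2000 Hz: 29.3 dB
  4000 Hz: 52.4 dB
Formula: STC ~ round(average of TL values)
Sum = 22.9 + 23.4 + 40.7 + 49.7 + 29.3 + 52.4 = 218.4
Average = 218.4 / 6 = 36.4
Rounded: 36

36


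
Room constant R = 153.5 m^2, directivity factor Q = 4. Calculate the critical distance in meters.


Given values:
  R = 153.5 m^2, Q = 4
Formula: d_c = 0.141 * sqrt(Q * R)
Compute Q * R = 4 * 153.5 = 614.0
Compute sqrt(614.0) = 24.779
d_c = 0.141 * 24.779 = 3.494

3.494 m


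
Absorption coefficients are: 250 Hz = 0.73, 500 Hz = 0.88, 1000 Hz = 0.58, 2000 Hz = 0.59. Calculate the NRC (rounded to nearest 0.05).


Given values:
  a_250 = 0.73, a_500 = 0.88
  a_1000 = 0.58, a_2000 = 0.59
Formula: NRC = (a250 + a500 + a1000 + a2000) / 4
Sum = 0.73 + 0.88 + 0.58 + 0.59 = 2.78
NRC = 2.78 / 4 = 0.695
Rounded to nearest 0.05: 0.7

0.7


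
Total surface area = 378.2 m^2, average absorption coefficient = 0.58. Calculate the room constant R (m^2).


Given values:
  S = 378.2 m^2, alpha = 0.58
Formula: R = S * alpha / (1 - alpha)
Numerator: 378.2 * 0.58 = 219.356
Denominator: 1 - 0.58 = 0.42
R = 219.356 / 0.42 = 522.28

522.28 m^2


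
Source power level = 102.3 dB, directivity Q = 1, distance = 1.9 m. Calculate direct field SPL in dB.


Given values:
  Lw = 102.3 dB, Q = 1, r = 1.9 m
Formula: SPL = Lw + 10 * log10(Q / (4 * pi * r^2))
Compute 4 * pi * r^2 = 4 * pi * 1.9^2 = 45.3646
Compute Q / denom = 1 / 45.3646 = 0.02204362
Compute 10 * log10(0.02204362) = -16.5672
SPL = 102.3 + (-16.5672) = 85.73

85.73 dB


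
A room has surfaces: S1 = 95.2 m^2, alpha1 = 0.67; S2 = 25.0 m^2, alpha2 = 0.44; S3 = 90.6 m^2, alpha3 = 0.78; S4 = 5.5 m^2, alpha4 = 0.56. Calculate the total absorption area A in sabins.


Given surfaces:
  Surface 1: 95.2 * 0.67 = 63.784
  Surface 2: 25.0 * 0.44 = 11.0
  Surface 3: 90.6 * 0.78 = 70.668
  Surface 4: 5.5 * 0.56 = 3.08
Formula: A = sum(Si * alpha_i)
A = 63.784 + 11.0 + 70.668 + 3.08
A = 148.53

148.53 sabins


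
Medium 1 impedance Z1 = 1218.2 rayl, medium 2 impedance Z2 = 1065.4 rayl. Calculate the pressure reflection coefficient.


Given values:
  Z1 = 1218.2 rayl, Z2 = 1065.4 rayl
Formula: R = (Z2 - Z1) / (Z2 + Z1)
Numerator: Z2 - Z1 = 1065.4 - 1218.2 = -152.8
Denominator: Z2 + Z1 = 1065.4 + 1218.2 = 2283.6
R = -152.8 / 2283.6 = -0.0669

-0.0669


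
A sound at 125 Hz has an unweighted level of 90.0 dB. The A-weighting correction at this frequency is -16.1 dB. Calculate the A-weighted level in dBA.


Given values:
  SPL = 90.0 dB
  A-weighting at 125 Hz = -16.1 dB
Formula: L_A = SPL + A_weight
L_A = 90.0 + (-16.1)
L_A = 73.9

73.9 dBA


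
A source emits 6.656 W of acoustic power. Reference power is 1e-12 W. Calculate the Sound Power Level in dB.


Given values:
  W = 6.656 W
  W_ref = 1e-12 W
Formula: SWL = 10 * log10(W / W_ref)
Compute ratio: W / W_ref = 6656000000000
Compute log10: log10(6656000000000) = 12.823213
Multiply: SWL = 10 * 12.823213 = 128.23

128.23 dB


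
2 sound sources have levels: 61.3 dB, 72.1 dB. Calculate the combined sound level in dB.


Formula: L_total = 10 * log10( sum(10^(Li/10)) )
  Source 1: 10^(61.3/10) = 1348962.8826
  Source 2: 10^(72.1/10) = 16218100.9736
Sum of linear values = 17567063.8562
L_total = 10 * log10(17567063.8562) = 72.45

72.45 dB


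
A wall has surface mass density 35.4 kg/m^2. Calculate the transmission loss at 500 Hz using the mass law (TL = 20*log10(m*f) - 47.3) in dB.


Given values:
  m = 35.4 kg/m^2, f = 500 Hz
Formula: TL = 20 * log10(m * f) - 47.3
Compute m * f = 35.4 * 500 = 17700.0
Compute log10(17700.0) = 4.247973
Compute 20 * 4.247973 = 84.9595
TL = 84.9595 - 47.3 = 37.66

37.66 dB


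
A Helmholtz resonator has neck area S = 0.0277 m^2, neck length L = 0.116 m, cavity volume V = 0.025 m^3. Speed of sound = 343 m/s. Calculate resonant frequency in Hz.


Given values:
  S = 0.0277 m^2, L = 0.116 m, V = 0.025 m^3, c = 343 m/s
Formula: f = (c / (2*pi)) * sqrt(S / (V * L))
Compute V * L = 0.025 * 0.116 = 0.0029
Compute S / (V * L) = 0.0277 / 0.0029 = 9.5517
Compute sqrt(9.5517) = 3.090582
Compute c / (2*pi) = 343 / 6.283185 = 54.590148
f = 54.590148 * 3.090582 = 168.72

168.72 Hz


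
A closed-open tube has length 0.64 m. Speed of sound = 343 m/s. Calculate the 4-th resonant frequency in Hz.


Given values:
  Tube type: closed-open, L = 0.64 m, c = 343 m/s, n = 4
Formula: f_n = (2n - 1) * c / (4 * L)
Compute 2n - 1 = 2*4 - 1 = 7
Compute 4 * L = 4 * 0.64 = 2.56
f = 7 * 343 / 2.56
f = 937.89

937.89 Hz


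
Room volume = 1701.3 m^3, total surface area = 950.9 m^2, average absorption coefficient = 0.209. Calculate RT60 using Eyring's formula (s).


Given values:
  V = 1701.3 m^3, S = 950.9 m^2, alpha = 0.209
Formula: RT60 = 0.161 * V / (-S * ln(1 - alpha))
Compute ln(1 - 0.209) = ln(0.791) = -0.234457
Denominator: -950.9 * -0.234457 = 222.9452
Numerator: 0.161 * 1701.3 = 273.9093
RT60 = 273.9093 / 222.9452 = 1.229

1.229 s


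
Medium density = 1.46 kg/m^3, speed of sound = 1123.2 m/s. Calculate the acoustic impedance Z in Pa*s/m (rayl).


Given values:
  rho = 1.46 kg/m^3
  c = 1123.2 m/s
Formula: Z = rho * c
Z = 1.46 * 1123.2
Z = 1639.87

1639.87 rayl


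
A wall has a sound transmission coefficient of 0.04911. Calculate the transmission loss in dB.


Given values:
  tau = 0.04911
Formula: TL = 10 * log10(1 / tau)
Compute 1 / tau = 1 / 0.04911 = 20.3625
Compute log10(20.3625) = 1.308831
TL = 10 * 1.308831 = 13.09

13.09 dB


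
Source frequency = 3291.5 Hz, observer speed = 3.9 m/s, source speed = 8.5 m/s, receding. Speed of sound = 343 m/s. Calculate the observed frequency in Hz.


Given values:
  f_s = 3291.5 Hz, v_o = 3.9 m/s, v_s = 8.5 m/s
  Direction: receding
Formula: f_o = f_s * (c - v_o) / (c + v_s)
Numerator: c - v_o = 343 - 3.9 = 339.1
Denominator: c + v_s = 343 + 8.5 = 351.5
f_o = 3291.5 * 339.1 / 351.5 = 3175.38

3175.38 Hz


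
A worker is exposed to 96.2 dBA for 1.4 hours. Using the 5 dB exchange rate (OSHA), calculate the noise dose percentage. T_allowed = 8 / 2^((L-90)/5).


Given values:
  L = 96.2 dBA, T = 1.4 hours
Formula: T_allowed = 8 / 2^((L - 90) / 5)
Compute exponent: (96.2 - 90) / 5 = 1.24
Compute 2^(1.24) = 2.361985
T_allowed = 8 / 2.361985 = 3.386982 hours
Dose = (T / T_allowed) * 100
Dose = (1.4 / 3.386982) * 100 = 41.33

41.33 %


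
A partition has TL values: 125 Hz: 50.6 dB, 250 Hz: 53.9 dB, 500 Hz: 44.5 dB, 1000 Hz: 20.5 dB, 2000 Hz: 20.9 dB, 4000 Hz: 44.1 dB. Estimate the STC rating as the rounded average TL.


Given TL values at each frequency:
  125 Hz: 50.6 dB
  250 Hz: 53.9 dB
  500 Hz: 44.5 dB
  1000 Hz: 20.5 dB
  2000 Hz: 20.9 dB
  4000 Hz: 44.1 dB
Formula: STC ~ round(average of TL values)
Sum = 50.6 + 53.9 + 44.5 + 20.5 + 20.9 + 44.1 = 234.5
Average = 234.5 / 6 = 39.08
Rounded: 39

39


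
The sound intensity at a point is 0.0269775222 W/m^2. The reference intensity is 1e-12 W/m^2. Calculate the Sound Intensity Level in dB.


Given values:
  I = 0.0269775222 W/m^2
  I_ref = 1e-12 W/m^2
Formula: SIL = 10 * log10(I / I_ref)
Compute ratio: I / I_ref = 26977522200
Compute log10: log10(26977522200) = 10.431002
Multiply: SIL = 10 * 10.431002 = 104.31

104.31 dB


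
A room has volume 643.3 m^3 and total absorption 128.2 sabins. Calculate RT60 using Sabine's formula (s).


Given values:
  V = 643.3 m^3
  A = 128.2 sabins
Formula: RT60 = 0.161 * V / A
Numerator: 0.161 * 643.3 = 103.5713
RT60 = 103.5713 / 128.2 = 0.808

0.808 s


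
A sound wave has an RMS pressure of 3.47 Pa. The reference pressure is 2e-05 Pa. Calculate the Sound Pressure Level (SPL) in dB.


Given values:
  p = 3.47 Pa
  p_ref = 2e-05 Pa
Formula: SPL = 20 * log10(p / p_ref)
Compute ratio: p / p_ref = 3.47 / 2e-05 = 173500
Compute log10: log10(173500) = 5.239299
Multiply: SPL = 20 * 5.239299 = 104.79

104.79 dB


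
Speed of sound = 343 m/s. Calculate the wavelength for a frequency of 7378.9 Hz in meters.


Given values:
  c = 343 m/s, f = 7378.9 Hz
Formula: lambda = c / f
lambda = 343 / 7378.9
lambda = 0.0465

0.0465 m


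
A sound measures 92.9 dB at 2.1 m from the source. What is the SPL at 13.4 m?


Given values:
  SPL1 = 92.9 dB, r1 = 2.1 m, r2 = 13.4 m
Formula: SPL2 = SPL1 - 20 * log10(r2 / r1)
Compute ratio: r2 / r1 = 13.4 / 2.1 = 6.381
Compute log10: log10(6.381) = 0.804889
Compute drop: 20 * 0.804889 = 16.0978
SPL2 = 92.9 - 16.0978 = 76.8

76.8 dB


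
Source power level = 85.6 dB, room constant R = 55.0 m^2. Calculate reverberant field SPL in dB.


Given values:
  Lw = 85.6 dB, R = 55.0 m^2
Formula: SPL = Lw + 10 * log10(4 / R)
Compute 4 / R = 4 / 55.0 = 0.072727
Compute 10 * log10(0.072727) = -11.383
SPL = 85.6 + (-11.383) = 74.22

74.22 dB


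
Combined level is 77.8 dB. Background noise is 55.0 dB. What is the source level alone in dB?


Given values:
  L_total = 77.8 dB, L_bg = 55.0 dB
Formula: L_source = 10 * log10(10^(L_total/10) - 10^(L_bg/10))
Convert to linear:
  10^(77.8/10) = 60255958.6074
  10^(55.0/10) = 316227.766
Difference: 60255958.6074 - 316227.766 = 59939730.8414
L_source = 10 * log10(59939730.8414) = 77.78

77.78 dB
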